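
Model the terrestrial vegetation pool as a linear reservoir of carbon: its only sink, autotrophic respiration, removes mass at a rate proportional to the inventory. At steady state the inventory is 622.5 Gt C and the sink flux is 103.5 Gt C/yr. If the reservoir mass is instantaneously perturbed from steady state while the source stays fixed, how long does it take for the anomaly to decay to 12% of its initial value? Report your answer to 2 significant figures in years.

For a linear reservoir the anomaly decays as exp(−t/τ) with τ = M/F = 622.5/103.5 = 6.014 yr.
exp(−t/τ) = 0.12 ⇒ t = −τ ln(0.12) = 6.014 × 2.120 = 12.75 yr.

13 yr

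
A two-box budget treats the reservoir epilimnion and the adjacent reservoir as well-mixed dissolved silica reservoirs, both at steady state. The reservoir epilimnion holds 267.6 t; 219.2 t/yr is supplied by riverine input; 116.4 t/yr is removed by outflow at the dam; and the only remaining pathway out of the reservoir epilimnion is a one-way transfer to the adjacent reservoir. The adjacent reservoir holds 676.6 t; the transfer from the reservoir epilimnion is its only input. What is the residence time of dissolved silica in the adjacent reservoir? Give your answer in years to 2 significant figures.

Balance the reservoir epilimnion: ΣF_in = 219.20 t/yr.
Transfer to the adjacent reservoir = ΣF_in − (116.4) = 102.80 t/yr.
At steady state the output of the adjacent reservoir equals its input, 102.80 t/yr.
τ = M / F = 676.6 / 102.80 = 6.582 yr.

6.6 yr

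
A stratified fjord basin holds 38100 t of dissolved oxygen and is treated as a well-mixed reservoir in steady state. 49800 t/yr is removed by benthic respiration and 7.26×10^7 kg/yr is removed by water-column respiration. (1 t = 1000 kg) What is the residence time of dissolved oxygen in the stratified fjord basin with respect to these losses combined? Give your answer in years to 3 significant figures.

0.311 yr

Convert the water-column respiration flux: 7.26×10^7 kg/yr = 72600 t/yr.
Total removal = 49800 + 72600 = 122400 t/yr.
τ = M / ΣF_out = 38100 / 122400 = 0.3113 yr.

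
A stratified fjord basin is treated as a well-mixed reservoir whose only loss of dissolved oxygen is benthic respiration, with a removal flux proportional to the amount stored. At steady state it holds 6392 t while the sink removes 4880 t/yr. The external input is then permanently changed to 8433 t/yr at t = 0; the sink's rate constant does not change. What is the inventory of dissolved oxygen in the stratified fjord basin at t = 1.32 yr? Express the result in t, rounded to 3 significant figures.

9350 t

τ = M₀/F₀ = 6392/4880 = 1.310 yr; rate constant k = 1/τ.
New steady state M_∞ = F₁/k = F₁·τ = 8433 × 1.310 = 11046 t.
M(t) = M_∞ + (M₀ − M_∞)·e^(−t/τ); t/τ = 1.32/1.310 = 1.008, so e^(−t/τ) = 0.3650.
M(t) = 11046 − 4654 × 0.3650 = 9347.0 t.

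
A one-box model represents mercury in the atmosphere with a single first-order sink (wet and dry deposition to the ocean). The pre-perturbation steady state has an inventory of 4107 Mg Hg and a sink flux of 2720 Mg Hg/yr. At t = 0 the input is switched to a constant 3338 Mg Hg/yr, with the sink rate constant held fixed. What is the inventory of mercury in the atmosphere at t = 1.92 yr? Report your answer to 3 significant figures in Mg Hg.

τ = M₀/F₀ = 4107/2720 = 1.510 yr; rate constant k = 1/τ.
New steady state M_∞ = F₁/k = F₁·τ = 3338 × 1.510 = 5040.1 Mg Hg.
M(t) = M_∞ + (M₀ − M_∞)·e^(−t/τ); t/τ = 1.92/1.510 = 1.272, so e^(−t/τ) = 0.2804.
M(t) = 5040.1 − 933.1 × 0.2804 = 4778.5 Mg Hg.

4780 Mg Hg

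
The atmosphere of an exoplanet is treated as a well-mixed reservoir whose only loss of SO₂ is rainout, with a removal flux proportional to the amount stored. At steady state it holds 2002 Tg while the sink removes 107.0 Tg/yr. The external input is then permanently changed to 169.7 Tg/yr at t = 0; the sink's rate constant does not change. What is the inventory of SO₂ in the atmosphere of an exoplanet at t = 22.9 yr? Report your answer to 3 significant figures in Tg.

2830 Tg

Residence time τ = M₀/F₀ = 18.71 yr. The eventual steady state is M_∞ = M₀·(F₁/F₀) = 2002 × 169.7/107.0 = 3175.1 Tg.
The anomaly ΔM(t) = M(t) − M_∞ decays as ΔM₀·e^(−t/τ) with ΔM₀ = 2002 − 3175.1 = −1173 Tg.
At t = 22.9 yr, e^(−t/τ) = e^(−1.224) = 0.2941, so ΔM = −345.0 Tg and M = 3175.1 − 345.0 = 2830.1 Tg.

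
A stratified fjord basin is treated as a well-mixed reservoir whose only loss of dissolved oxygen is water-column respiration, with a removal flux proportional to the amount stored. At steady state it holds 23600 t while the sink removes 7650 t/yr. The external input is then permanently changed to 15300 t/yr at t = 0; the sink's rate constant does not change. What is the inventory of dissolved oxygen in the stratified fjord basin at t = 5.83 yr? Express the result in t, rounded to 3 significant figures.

43600 t

Residence time τ = M₀/F₀ = 3.085 yr. The eventual steady state is M_∞ = M₀·(F₁/F₀) = 23600 × 15300/7650 = 47200 t.
The anomaly ΔM(t) = M(t) − M_∞ decays as ΔM₀·e^(−t/τ) with ΔM₀ = 23600 − 47200 = −23600 t.
At t = 5.83 yr, e^(−t/τ) = e^(−1.890) = 0.1511, so ΔM = −3566 t and M = 47200 − 3566 = 43634 t.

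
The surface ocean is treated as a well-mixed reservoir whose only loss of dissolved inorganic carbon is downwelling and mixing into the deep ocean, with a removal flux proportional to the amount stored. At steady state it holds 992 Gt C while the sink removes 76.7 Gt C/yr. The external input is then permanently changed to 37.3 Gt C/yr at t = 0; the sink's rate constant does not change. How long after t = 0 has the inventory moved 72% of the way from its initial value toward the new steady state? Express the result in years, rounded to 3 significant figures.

τ = M₀/F₀ = 992/76.7 = 12.93 yr.
The remaining gap fraction is e^(−t/τ); 72% covered ⇒ e^(−t/τ) = 0.280.
t = −τ ln(0.280) = 12.93 × 1.273 = 16.46 yr.

16.5 yr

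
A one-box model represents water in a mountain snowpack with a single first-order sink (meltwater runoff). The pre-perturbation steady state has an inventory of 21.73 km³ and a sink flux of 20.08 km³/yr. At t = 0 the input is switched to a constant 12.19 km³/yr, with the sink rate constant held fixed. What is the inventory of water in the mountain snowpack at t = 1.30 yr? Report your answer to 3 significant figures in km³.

τ = M₀/F₀ = 21.73/20.08 = 1.082 yr; rate constant k = 1/τ.
New steady state M_∞ = F₁/k = F₁·τ = 12.19 × 1.082 = 13.192 km³.
M(t) = M_∞ + (M₀ − M_∞)·e^(−t/τ); t/τ = 1.30/1.082 = 1.201, so e^(−t/τ) = 0.3008.
M(t) = 13.192 + 8.538 × 0.3008 = 15.760 km³.

15.8 km³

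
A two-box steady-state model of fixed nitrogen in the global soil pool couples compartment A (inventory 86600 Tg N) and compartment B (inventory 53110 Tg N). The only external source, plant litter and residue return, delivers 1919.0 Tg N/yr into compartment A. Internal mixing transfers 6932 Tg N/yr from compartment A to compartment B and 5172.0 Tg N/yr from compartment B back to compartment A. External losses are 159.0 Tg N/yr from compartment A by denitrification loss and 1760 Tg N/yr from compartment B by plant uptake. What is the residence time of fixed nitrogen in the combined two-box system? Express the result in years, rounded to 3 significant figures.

For the system as a whole, the A↔B exchange is internal and contributes nothing to the throughput; only the external sinks remove mass.
M_total = 86600 + 53110 = 139710 Tg N.
ΣF_external_out = 159.0 + 1760 = 1919.0 Tg N/yr.
τ = M_total / ΣF_ext = 139710 / 1919.0 = 72.80 yr.

72.8 yr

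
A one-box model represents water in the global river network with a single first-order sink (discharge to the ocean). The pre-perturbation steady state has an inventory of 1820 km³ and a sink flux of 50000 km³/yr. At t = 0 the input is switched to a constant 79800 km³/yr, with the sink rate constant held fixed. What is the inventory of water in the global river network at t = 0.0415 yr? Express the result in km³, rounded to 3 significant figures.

The sink rate constant is k = F₀/M₀ = 50000/1820 = 27.47 yr⁻¹.
Solving dM/dt = F₁ − kM with M(0) = M₀ gives M(t) = F₁/k + (M₀ − F₁/k)·e^(−kt).
F₁/k = 79800/27.47 = 2904.7 km³; kt = 27.47 × 0.0415 = 1.140, e^(−kt) = 0.3198.
M(0.0415) = 2904.7 + (1820 − 2904.7) × 0.3198 = 2904.7 − 346.9 = 2557.8 km³.

2560 km³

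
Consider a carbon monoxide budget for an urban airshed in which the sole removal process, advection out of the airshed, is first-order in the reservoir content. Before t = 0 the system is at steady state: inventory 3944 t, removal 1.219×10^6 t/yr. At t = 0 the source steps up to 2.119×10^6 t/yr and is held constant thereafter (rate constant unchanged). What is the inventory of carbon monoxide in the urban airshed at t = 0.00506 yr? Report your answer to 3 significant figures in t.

The sink rate constant is k = F₀/M₀ = 1.219×10^6/3944 = 309.1 yr⁻¹.
Solving dM/dt = F₁ − kM with M(0) = M₀ gives M(t) = F₁/k + (M₀ − F₁/k)·e^(−kt).
F₁/k = 2.119×10^6/309.1 = 6855.9 t; kt = 309.1 × 0.00506 = 1.564, e^(−kt) = 0.2093.
M(0.00506) = 6855.9 + (3944 − 6855.9) × 0.2093 = 6855.9 − 609.5 = 6246.4 t.

6250 t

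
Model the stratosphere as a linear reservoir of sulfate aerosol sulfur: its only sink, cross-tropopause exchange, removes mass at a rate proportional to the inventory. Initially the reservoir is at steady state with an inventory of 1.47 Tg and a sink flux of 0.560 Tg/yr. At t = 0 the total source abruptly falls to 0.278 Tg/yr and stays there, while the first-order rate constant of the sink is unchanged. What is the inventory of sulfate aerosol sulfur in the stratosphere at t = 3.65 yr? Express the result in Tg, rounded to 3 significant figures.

0.914 Tg

Residence time τ = M₀/F₀ = 2.625 yr. The eventual steady state is M_∞ = M₀·(F₁/F₀) = 1.47 × 0.278/0.560 = 0.72975 Tg.
The anomaly ΔM(t) = M(t) − M_∞ decays as ΔM₀·e^(−t/τ) with ΔM₀ = 1.47 − 0.72975 = 0.7403 Tg.
At t = 3.65 yr, e^(−t/τ) = e^(−1.390) = 0.2490, so ΔM = 0.1843 Tg and M = 0.72975 + 0.1843 = 0.91404 Tg.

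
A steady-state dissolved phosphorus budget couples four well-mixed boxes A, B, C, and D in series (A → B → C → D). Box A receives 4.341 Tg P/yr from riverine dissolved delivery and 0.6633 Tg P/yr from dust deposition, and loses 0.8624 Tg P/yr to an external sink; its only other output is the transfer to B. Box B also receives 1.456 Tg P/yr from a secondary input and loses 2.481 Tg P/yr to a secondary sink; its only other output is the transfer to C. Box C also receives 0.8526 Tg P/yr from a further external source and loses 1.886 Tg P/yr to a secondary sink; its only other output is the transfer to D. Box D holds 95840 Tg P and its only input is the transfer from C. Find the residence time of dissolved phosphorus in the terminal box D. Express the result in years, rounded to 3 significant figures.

Box A: F(A→B) = (4.341 + 0.6633) − 0.8624 = 4.1419 Tg P/yr.
Box B: F(B→C) = (4.1419 + 1.456) − 2.481 = 3.1169 Tg P/yr.
Box C: F(C→D) = (3.1169 + 0.8526) − 1.886 = 2.0835 Tg P/yr.
Box D throughput = its input = 2.0835 Tg P/yr; τ = 95840 / 2.0835 = 46000 yr.

46000 yr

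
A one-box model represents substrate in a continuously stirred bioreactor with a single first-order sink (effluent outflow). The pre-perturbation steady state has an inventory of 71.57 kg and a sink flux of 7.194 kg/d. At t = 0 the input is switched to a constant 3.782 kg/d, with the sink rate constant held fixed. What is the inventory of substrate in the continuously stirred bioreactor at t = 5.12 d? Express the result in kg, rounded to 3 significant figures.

τ = M₀/F₀ = 71.57/7.194 = 9.949 d; rate constant k = 1/τ.
New steady state M_∞ = F₁/k = F₁·τ = 3.782 × 9.949 = 37.625 kg.
M(t) = M_∞ + (M₀ − M_∞)·e^(−t/τ); t/τ = 5.12/9.949 = 0.5146, so e^(−t/τ) = 0.5977.
M(t) = 37.625 + 33.94 × 0.5977 = 57.915 kg.

57.9 kg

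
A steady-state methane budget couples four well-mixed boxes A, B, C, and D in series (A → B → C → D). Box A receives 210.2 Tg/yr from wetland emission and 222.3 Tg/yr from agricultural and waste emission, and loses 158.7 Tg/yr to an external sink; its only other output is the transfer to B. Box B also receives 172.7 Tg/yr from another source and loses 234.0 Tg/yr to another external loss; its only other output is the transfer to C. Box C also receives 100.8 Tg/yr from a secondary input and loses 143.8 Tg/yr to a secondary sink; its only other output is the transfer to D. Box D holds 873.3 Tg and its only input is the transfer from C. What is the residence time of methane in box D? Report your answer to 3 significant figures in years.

Box A: F(A→B) = (210.2 + 222.3) − 158.7 = 273.80 Tg/yr.
Box B: F(B→C) = (273.80 + 172.7) − 234.0 = 212.50 Tg/yr.
Box C: F(C→D) = (212.50 + 100.8) − 143.8 = 169.50 Tg/yr.
Box D throughput = its input = 169.50 Tg/yr; τ = 873.3 / 169.50 = 5.152 yr.

5.15 yr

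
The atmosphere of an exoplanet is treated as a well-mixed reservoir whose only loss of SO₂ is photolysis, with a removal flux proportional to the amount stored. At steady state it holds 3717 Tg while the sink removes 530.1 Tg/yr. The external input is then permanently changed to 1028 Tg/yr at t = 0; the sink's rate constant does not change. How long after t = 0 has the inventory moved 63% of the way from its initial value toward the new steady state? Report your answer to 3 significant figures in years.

6.97 yr

τ = M₀/F₀ = 3717/530.1 = 7.012 yr.
The remaining gap fraction is e^(−t/τ); 63% covered ⇒ e^(−t/τ) = 0.370.
t = −τ ln(0.370) = 7.012 × 0.9943 = 6.972 yr.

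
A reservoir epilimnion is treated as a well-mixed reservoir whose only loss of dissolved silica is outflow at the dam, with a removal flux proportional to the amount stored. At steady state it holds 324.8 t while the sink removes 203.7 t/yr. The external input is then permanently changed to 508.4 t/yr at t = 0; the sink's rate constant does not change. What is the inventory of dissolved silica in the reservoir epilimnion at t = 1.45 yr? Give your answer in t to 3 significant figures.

615 t

Residence time τ = M₀/F₀ = 1.595 yr. The eventual steady state is M_∞ = M₀·(F₁/F₀) = 324.8 × 508.4/203.7 = 810.64 t.
The anomaly ΔM(t) = M(t) − M_∞ decays as ΔM₀·e^(−t/τ) with ΔM₀ = 324.8 − 810.64 = −485.8 t.
At t = 1.45 yr, e^(−t/τ) = e^(−0.9094) = 0.4028, so ΔM = −195.7 t and M = 810.64 − 195.7 = 614.96 t.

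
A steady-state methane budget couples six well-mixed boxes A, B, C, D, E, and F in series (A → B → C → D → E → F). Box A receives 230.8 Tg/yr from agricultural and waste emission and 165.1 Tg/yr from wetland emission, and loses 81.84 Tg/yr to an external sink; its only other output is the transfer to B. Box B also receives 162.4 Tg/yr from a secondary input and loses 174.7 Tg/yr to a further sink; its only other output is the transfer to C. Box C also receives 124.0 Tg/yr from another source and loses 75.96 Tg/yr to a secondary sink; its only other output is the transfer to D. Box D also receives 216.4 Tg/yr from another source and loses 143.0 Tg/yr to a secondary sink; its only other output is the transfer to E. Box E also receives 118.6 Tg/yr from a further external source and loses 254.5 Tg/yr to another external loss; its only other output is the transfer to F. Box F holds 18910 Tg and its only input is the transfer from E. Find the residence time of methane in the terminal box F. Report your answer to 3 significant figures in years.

65.8 yr

Box A: F(A→B) = (230.8 + 165.1) − 81.84 = 314.06 Tg/yr.
Box B: F(B→C) = (314.06 + 162.4) − 174.7 = 301.76 Tg/yr.
Box C: F(C→D) = (301.76 + 124.0) − 75.96 = 349.80 Tg/yr.
Box D: F(D→E) = (349.80 + 216.4) − 143.0 = 423.20 Tg/yr.
Box E: F(E→F) = (423.20 + 118.6) − 254.5 = 287.30 Tg/yr.
Box F throughput = its input = 287.30 Tg/yr; τ = 18910 / 287.30 = 65.82 yr.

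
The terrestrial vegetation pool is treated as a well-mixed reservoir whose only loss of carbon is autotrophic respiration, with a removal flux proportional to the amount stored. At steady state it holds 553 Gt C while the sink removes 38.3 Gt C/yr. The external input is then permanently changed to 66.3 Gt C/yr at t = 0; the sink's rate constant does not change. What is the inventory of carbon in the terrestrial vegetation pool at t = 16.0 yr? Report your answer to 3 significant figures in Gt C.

824 Gt C

Residence time τ = M₀/F₀ = 14.44 yr. The eventual steady state is M_∞ = M₀·(F₁/F₀) = 553 × 66.3/38.3 = 957.28 Gt C.
The anomaly ΔM(t) = M(t) − M_∞ decays as ΔM₀·e^(−t/τ) with ΔM₀ = 553 − 957.28 = −404.3 Gt C.
At t = 16.0 yr, e^(−t/τ) = e^(−1.108) = 0.3302, so ΔM = −133.5 Gt C and M = 957.28 − 133.5 = 823.80 Gt C.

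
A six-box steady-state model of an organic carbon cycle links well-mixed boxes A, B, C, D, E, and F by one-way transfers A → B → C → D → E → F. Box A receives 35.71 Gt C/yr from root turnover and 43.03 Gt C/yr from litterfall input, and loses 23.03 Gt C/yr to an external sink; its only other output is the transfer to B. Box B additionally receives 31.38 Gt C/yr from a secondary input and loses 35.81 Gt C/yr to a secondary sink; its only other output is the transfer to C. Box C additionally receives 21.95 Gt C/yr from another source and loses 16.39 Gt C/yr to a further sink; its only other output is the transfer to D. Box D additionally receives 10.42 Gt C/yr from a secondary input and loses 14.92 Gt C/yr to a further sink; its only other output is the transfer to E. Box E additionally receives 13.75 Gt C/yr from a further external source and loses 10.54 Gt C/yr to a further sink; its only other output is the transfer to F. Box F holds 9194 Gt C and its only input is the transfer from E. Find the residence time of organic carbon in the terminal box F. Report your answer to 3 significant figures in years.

Box A: F(A→B) = (35.71 + 43.03) − 23.03 = 55.710 Gt C/yr.
Box B: F(B→C) = (55.710 + 31.38) − 35.81 = 51.280 Gt C/yr.
Box C: F(C→D) = (51.280 + 21.95) − 16.39 = 56.840 Gt C/yr.
Box D: F(D→E) = (56.840 + 10.42) − 14.92 = 52.340 Gt C/yr.
Box E: F(E→F) = (52.340 + 13.75) − 10.54 = 55.550 Gt C/yr.
Box F throughput = its input = 55.550 Gt C/yr; τ = 9194 / 55.550 = 165.5 yr.

166 yr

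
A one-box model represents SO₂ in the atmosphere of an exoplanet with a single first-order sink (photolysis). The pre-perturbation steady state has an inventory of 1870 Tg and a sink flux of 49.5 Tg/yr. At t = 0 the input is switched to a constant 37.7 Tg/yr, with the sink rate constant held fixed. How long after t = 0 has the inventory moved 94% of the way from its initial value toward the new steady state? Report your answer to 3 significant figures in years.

106 yr

τ = M₀/F₀ = 1870/49.5 = 37.78 yr.
The remaining gap fraction is e^(−t/τ); 94% covered ⇒ e^(−t/τ) = 0.0600.
t = −τ ln(0.0600) = 37.78 × 2.813 = 106.3 yr.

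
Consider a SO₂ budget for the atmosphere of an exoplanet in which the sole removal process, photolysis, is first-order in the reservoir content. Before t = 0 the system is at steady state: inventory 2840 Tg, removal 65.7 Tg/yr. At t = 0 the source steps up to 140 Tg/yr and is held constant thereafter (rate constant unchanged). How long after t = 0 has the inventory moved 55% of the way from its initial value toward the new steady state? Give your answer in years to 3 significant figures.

34.5 yr

τ = M₀/F₀ = 2840/65.7 = 43.23 yr.
The remaining gap fraction is e^(−t/τ); 55% covered ⇒ e^(−t/τ) = 0.450.
t = −τ ln(0.450) = 43.23 × 0.7985 = 34.52 yr.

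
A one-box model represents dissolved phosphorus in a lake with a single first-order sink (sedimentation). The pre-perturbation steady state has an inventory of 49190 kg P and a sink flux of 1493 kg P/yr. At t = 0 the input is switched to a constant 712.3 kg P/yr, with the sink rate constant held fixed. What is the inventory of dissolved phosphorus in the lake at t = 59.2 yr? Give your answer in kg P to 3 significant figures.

The sink rate constant is k = F₀/M₀ = 1493/49190 = 0.03035 yr⁻¹.
Solving dM/dt = F₁ − kM with M(0) = M₀ gives M(t) = F₁/k + (M₀ − F₁/k)·e^(−kt).
F₁/k = 712.3/0.03035 = 23468 kg P; kt = 0.03035 × 59.2 = 1.797, e^(−kt) = 0.1658.
M(59.2) = 23468 + (49190 − 23468) × 0.1658 = 23468 + 4265 = 27734 kg P.

27700 kg P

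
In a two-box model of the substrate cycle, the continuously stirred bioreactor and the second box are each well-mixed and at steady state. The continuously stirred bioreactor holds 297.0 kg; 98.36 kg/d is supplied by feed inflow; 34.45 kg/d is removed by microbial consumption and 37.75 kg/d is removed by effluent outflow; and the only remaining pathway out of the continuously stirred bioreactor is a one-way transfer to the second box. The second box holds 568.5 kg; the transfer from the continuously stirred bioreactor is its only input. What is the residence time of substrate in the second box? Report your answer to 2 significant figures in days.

Balance the continuously stirred bioreactor: ΣF_in = 98.360 kg/d.
Transfer to the second box = ΣF_in − (34.45 + 37.75) = 26.160 kg/d.
At steady state the output of the second box equals its input, 26.160 kg/d.
τ = M / F = 568.5 / 26.160 = 21.73 d.

22 d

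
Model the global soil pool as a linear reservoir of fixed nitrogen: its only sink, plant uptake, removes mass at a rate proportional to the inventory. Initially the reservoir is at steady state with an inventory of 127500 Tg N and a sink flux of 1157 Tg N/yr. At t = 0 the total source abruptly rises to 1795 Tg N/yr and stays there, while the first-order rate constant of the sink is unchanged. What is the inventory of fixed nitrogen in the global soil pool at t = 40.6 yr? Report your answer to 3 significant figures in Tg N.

Residence time τ = M₀/F₀ = 110.2 yr. The eventual steady state is M_∞ = M₀·(F₁/F₀) = 127500 × 1795/1157 = 197810 Tg N.
The anomaly ΔM(t) = M(t) − M_∞ decays as ΔM₀·e^(−t/τ) with ΔM₀ = 127500 − 197810 = −70310 Tg N.
At t = 40.6 yr, e^(−t/τ) = e^(−0.3684) = 0.6918, so ΔM = −48640 Tg N and M = 197810 − 48640 = 149170 Tg N.

149000 Tg N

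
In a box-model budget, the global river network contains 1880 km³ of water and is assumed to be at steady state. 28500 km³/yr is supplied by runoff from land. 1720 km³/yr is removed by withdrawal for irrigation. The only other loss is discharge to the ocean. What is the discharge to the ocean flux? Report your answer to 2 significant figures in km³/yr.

At steady state ΣF_in = ΣF_out.
ΣF_in = 28500 km³/yr.
Discharge to the ocean flux = ΣF_in − (1720) = 28500 − 1720 = 26780 km³/yr.

27000 km³/yr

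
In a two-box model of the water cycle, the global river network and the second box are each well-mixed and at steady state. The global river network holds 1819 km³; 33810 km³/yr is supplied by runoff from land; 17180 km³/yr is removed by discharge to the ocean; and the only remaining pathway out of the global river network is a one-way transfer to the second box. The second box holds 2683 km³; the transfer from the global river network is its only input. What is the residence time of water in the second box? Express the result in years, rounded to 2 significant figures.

0.16 yr

Balance the global river network: ΣF_in = 33810 km³/yr.
Transfer to the second box = ΣF_in − (17180) = 16630 km³/yr.
At steady state the output of the second box equals its input, 16630 km³/yr.
τ = M / F = 2683 / 16630 = 0.1613 yr.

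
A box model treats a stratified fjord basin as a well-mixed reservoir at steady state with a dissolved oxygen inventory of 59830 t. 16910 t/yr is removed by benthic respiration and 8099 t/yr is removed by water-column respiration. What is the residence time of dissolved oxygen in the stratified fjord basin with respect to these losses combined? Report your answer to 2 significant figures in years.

2.4 yr

Total removal = 16910 + 8099 = 25009 t/yr.
τ = M / ΣF_out = 59830 / 25009 = 2.392 yr.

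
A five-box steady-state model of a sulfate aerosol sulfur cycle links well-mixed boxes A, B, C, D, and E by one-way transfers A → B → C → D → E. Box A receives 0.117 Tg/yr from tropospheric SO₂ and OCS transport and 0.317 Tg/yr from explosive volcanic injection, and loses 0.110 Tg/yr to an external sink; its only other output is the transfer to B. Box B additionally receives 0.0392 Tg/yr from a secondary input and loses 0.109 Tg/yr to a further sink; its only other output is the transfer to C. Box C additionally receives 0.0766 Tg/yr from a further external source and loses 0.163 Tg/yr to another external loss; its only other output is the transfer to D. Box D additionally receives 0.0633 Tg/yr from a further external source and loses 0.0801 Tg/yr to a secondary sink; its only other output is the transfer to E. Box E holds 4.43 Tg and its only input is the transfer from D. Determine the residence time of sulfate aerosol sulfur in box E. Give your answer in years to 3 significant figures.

29.3 yr

Box A: F(A→B) = (0.117 + 0.317) − 0.110 = 0.32400 Tg/yr.
Box B: F(B→C) = (0.32400 + 0.0392) − 0.109 = 0.25420 Tg/yr.
Box C: F(C→D) = (0.25420 + 0.0766) − 0.163 = 0.16780 Tg/yr.
Box D: F(D→E) = (0.16780 + 0.0633) − 0.0801 = 0.15100 Tg/yr.
Box E throughput = its input = 0.15100 Tg/yr; τ = 4.43 / 0.15100 = 29.34 yr.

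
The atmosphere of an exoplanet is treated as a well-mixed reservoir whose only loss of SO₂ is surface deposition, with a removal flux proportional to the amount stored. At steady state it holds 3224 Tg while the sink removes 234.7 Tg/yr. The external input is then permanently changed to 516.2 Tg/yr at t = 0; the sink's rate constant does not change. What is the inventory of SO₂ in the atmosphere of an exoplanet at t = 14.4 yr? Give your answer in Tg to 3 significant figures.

Residence time τ = M₀/F₀ = 13.74 yr. The eventual steady state is M_∞ = M₀·(F₁/F₀) = 3224 × 516.2/234.7 = 7090.9 Tg.
The anomaly ΔM(t) = M(t) − M_∞ decays as ΔM₀·e^(−t/τ) with ΔM₀ = 3224 − 7090.9 = −3867 Tg.
At t = 14.4 yr, e^(−t/τ) = e^(−1.048) = 0.3505, so ΔM = −1355 Tg and M = 7090.9 − 1355 = 5735.4 Tg.

5740 Tg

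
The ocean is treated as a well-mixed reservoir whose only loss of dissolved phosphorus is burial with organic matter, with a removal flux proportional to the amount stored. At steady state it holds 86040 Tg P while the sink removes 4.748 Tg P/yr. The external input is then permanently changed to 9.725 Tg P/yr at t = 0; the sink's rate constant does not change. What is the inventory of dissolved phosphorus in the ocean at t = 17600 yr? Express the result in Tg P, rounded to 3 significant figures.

142000 Tg P

Residence time τ = M₀/F₀ = 18120 yr. The eventual steady state is M_∞ = M₀·(F₁/F₀) = 86040 × 9.725/4.748 = 176230 Tg P.
The anomaly ΔM(t) = M(t) − M_∞ decays as ΔM₀·e^(−t/τ) with ΔM₀ = 86040 − 176230 = −90190 Tg P.
At t = 17600 yr, e^(−t/τ) = e^(−0.9712) = 0.3786, so ΔM = −34150 Tg P and M = 176230 − 34150 = 142080 Tg P.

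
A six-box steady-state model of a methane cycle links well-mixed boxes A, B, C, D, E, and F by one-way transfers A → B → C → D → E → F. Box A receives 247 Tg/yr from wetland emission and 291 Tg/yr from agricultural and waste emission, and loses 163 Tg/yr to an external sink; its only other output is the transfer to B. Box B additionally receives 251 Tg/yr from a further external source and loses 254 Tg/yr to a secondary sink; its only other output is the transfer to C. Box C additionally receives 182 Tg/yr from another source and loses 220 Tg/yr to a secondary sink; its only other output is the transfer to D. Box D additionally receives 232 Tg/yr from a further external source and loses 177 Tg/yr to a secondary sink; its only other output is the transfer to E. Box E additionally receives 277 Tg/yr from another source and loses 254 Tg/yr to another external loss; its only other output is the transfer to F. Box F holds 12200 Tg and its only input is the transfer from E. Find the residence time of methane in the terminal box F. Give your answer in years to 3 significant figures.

29.6 yr

Box A: F(A→B) = (247 + 291) − 163 = 375.00 Tg/yr.
Box B: F(B→C) = (375.00 + 251) − 254 = 372.00 Tg/yr.
Box C: F(C→D) = (372.00 + 182) − 220 = 334.00 Tg/yr.
Box D: F(D→E) = (334.00 + 232) − 177 = 389.00 Tg/yr.
Box E: F(E→F) = (389.00 + 277) − 254 = 412.00 Tg/yr.
Box F throughput = its input = 412.00 Tg/yr; τ = 12200 / 412.00 = 29.61 yr.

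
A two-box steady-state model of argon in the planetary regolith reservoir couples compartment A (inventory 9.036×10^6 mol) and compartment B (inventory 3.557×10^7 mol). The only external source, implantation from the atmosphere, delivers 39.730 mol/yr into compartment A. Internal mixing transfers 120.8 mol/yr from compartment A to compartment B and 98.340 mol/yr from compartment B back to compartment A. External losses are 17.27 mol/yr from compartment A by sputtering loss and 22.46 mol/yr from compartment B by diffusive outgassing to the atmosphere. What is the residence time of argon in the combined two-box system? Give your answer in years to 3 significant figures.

Treat the two boxes together as one reservoir: the mixing fluxes between them are internal recycling, so τ = ΣM / Σ(external losses).
M_total = 9.036×10^6 + 3.557×10^7 = 4.4606×10^7 mol.
ΣF_external_out = 17.27 + 22.46 = 39.730 mol/yr.
τ = M_total / ΣF_ext = 4.4606×10^7 / 39.730 = 1.123×10^6 yr.

1.12×10^6 yr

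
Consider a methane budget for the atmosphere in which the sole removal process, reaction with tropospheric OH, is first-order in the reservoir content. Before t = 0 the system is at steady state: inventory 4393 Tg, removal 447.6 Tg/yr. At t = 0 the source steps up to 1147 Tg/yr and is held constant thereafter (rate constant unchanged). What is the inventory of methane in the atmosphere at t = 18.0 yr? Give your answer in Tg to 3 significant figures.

τ = M₀/F₀ = 4393/447.6 = 9.815 yr; rate constant k = 1/τ.
New steady state M_∞ = F₁/k = F₁·τ = 1147 × 9.815 = 11257 Tg.
M(t) = M_∞ + (M₀ − M_∞)·e^(−t/τ); t/τ = 18.0/9.815 = 1.834, so e^(−t/τ) = 0.1598.
M(t) = 11257 − 6864 × 0.1598 = 10161 Tg.

10200 Tg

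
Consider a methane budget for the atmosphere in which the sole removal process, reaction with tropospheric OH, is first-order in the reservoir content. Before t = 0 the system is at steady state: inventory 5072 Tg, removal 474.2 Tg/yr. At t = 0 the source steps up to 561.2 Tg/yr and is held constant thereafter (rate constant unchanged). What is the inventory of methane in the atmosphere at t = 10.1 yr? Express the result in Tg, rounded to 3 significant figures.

5640 Tg

Residence time τ = M₀/F₀ = 10.70 yr. The eventual steady state is M_∞ = M₀·(F₁/F₀) = 5072 × 561.2/474.2 = 6002.5 Tg.
The anomaly ΔM(t) = M(t) − M_∞ decays as ΔM₀·e^(−t/τ) with ΔM₀ = 5072 − 6002.5 = −930.5 Tg.
At t = 10.1 yr, e^(−t/τ) = e^(−0.9443) = 0.3890, so ΔM = −361.9 Tg and M = 6002.5 − 361.9 = 5640.6 Tg.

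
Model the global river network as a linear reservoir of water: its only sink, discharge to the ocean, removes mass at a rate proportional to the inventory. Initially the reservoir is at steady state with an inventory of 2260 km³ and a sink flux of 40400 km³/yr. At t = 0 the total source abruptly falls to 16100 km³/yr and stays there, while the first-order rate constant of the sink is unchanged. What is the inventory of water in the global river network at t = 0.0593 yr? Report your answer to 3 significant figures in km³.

τ = M₀/F₀ = 2260/40400 = 0.05594 yr; rate constant k = 1/τ.
New steady state M_∞ = F₁/k = F₁·τ = 16100 × 0.05594 = 900.64 km³.
M(t) = M_∞ + (M₀ − M_∞)·e^(−t/τ); t/τ = 0.0593/0.05594 = 1.060, so e^(−t/τ) = 0.3464.
M(t) = 900.64 + 1359 × 0.3464 = 1371.6 km³.

1370 km³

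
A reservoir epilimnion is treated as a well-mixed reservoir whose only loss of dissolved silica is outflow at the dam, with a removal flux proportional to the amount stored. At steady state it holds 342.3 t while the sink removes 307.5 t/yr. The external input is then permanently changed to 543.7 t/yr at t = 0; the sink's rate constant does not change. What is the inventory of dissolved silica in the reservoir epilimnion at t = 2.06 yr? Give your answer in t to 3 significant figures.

τ = M₀/F₀ = 342.3/307.5 = 1.113 yr; rate constant k = 1/τ.
New steady state M_∞ = F₁/k = F₁·τ = 543.7 × 1.113 = 605.23 t.
M(t) = M_∞ + (M₀ − M_∞)·e^(−t/τ); t/τ = 2.06/1.113 = 1.851, so e^(−t/τ) = 0.1571.
M(t) = 605.23 − 262.9 × 0.1571 = 563.91 t.

564 t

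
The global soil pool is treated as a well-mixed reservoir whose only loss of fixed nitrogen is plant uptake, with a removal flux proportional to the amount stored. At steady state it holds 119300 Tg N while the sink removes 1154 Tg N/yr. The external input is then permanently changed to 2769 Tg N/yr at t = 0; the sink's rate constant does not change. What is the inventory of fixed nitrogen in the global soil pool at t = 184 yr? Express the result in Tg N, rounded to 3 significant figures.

τ = M₀/F₀ = 119300/1154 = 103.4 yr; rate constant k = 1/τ.
New steady state M_∞ = F₁/k = F₁·τ = 2769 × 103.4 = 286260 Tg N.
M(t) = M_∞ + (M₀ − M_∞)·e^(−t/τ); t/τ = 184/103.4 = 1.780, so e^(−t/τ) = 0.1687.
M(t) = 286260 − 167000 × 0.1687 = 258100 Tg N.

258000 Tg N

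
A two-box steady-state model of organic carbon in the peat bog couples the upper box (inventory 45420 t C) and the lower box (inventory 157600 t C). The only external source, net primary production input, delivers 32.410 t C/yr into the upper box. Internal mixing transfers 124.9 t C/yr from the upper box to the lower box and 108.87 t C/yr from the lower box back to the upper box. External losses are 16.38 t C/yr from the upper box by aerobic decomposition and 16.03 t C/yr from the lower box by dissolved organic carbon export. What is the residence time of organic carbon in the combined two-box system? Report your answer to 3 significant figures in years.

6260 yr

For the system as a whole, the A↔B exchange is internal and contributes nothing to the throughput; only the external sinks remove mass.
M_total = 45420 + 157600 = 203020 t C.
ΣF_external_out = 16.38 + 16.03 = 32.410 t C/yr.
τ = M_total / ΣF_ext = 203020 / 32.410 = 6264 yr.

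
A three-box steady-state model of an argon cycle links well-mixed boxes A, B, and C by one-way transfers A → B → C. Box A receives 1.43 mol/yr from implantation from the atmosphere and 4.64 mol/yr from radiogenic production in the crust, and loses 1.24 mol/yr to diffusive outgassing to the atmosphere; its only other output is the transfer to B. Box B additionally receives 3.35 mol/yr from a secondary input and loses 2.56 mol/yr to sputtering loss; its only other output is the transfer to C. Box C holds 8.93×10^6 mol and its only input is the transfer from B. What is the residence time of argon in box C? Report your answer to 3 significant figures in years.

Box A: F(A→B) = (1.43 + 4.64) − 1.24 = 4.8300 mol/yr.
Box B: F(B→C) = (4.8300 + 3.35) − 2.56 = 5.6200 mol/yr.
Box C throughput = its input = 5.6200 mol/yr; τ = 8.93×10^6 / 5.6200 = 1.589×10^6 yr.

1.59×10^6 yr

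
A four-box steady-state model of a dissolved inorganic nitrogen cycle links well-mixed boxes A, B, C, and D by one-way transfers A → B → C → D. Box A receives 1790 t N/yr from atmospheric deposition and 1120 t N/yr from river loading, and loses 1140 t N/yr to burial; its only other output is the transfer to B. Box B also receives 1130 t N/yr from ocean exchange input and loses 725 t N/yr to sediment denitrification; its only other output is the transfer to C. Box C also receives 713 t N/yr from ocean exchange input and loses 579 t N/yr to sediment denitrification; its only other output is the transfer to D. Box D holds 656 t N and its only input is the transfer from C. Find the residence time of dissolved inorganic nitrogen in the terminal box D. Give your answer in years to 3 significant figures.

0.284 yr

Box A: F(A→B) = (1790 + 1120) − 1140 = 1770.0 t N/yr.
Box B: F(B→C) = (1770.0 + 1130) − 725 = 2175.0 t N/yr.
Box C: F(C→D) = (2175.0 + 713) − 579 = 2309.0 t N/yr.
Box D throughput = its input = 2309.0 t N/yr; τ = 656 / 2309.0 = 0.2841 yr.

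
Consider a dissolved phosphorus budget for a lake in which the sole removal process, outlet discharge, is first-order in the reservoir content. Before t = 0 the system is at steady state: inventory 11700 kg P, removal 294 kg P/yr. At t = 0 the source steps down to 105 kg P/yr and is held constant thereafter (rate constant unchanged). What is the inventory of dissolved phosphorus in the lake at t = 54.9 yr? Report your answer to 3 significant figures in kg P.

6070 kg P

Residence time τ = M₀/F₀ = 39.80 yr. The eventual steady state is M_∞ = M₀·(F₁/F₀) = 11700 × 105/294 = 4178.6 kg P.
The anomaly ΔM(t) = M(t) − M_∞ decays as ΔM₀·e^(−t/τ) with ΔM₀ = 11700 − 4178.6 = 7521 kg P.
At t = 54.9 yr, e^(−t/τ) = e^(−1.380) = 0.2517, so ΔM = 1893 kg P and M = 4178.6 + 1893 = 6071.7 kg P.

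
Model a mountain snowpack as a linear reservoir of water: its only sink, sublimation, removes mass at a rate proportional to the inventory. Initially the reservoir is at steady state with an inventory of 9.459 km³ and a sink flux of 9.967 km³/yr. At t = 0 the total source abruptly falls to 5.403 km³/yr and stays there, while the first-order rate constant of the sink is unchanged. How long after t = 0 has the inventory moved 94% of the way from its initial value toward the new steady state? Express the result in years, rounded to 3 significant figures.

τ = M₀/F₀ = 9.459/9.967 = 0.9490 yr.
The remaining gap fraction is e^(−t/τ); 94% covered ⇒ e^(−t/τ) = 0.0600.
t = −τ ln(0.0600) = 0.9490 × 2.813 = 2.670 yr.

2.67 yr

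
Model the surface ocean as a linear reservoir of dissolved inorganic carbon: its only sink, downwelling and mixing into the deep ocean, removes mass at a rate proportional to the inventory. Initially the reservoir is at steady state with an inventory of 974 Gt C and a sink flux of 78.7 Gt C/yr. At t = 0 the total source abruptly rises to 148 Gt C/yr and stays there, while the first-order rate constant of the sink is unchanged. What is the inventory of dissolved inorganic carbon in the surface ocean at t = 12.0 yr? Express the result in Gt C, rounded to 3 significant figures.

τ = M₀/F₀ = 974/78.7 = 12.38 yr; rate constant k = 1/τ.
New steady state M_∞ = F₁/k = F₁·τ = 148 × 12.38 = 1831.7 Gt C.
M(t) = M_∞ + (M₀ − M_∞)·e^(−t/τ); t/τ = 12.0/12.38 = 0.9696, so e^(−t/τ) = 0.3792.
M(t) = 1831.7 − 857.7 × 0.3792 = 1506.4 Gt C.

1510 Gt C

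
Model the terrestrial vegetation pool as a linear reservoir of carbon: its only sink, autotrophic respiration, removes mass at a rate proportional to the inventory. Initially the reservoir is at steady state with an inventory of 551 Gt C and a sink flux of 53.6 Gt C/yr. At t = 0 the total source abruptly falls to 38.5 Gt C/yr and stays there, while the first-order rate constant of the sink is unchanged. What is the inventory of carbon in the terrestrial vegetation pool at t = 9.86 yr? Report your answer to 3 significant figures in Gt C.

455 Gt C

The sink rate constant is k = F₀/M₀ = 53.6/551 = 0.09728 yr⁻¹.
Solving dM/dt = F₁ − kM with M(0) = M₀ gives M(t) = F₁/k + (M₀ − F₁/k)·e^(−kt).
F₁/k = 38.5/0.09728 = 395.77 Gt C; kt = 0.09728 × 9.86 = 0.9592, e^(−kt) = 0.3832.
M(9.86) = 395.77 + (551 − 395.77) × 0.3832 = 395.77 + 59.48 = 455.26 Gt C.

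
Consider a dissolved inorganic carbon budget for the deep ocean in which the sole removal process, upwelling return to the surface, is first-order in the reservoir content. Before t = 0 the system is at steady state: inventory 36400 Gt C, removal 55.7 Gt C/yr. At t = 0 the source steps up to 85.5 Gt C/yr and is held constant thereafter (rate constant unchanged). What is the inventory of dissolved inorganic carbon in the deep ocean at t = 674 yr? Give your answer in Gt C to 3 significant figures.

τ = M₀/F₀ = 36400/55.7 = 653.5 yr; rate constant k = 1/τ.
New steady state M_∞ = F₁/k = F₁·τ = 85.5 × 653.5 = 55874 Gt C.
M(t) = M_∞ + (M₀ − M_∞)·e^(−t/τ); t/τ = 674/653.5 = 1.031, so e^(−t/τ) = 0.3565.
M(t) = 55874 − 19470 × 0.3565 = 48931 Gt C.

48900 Gt C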